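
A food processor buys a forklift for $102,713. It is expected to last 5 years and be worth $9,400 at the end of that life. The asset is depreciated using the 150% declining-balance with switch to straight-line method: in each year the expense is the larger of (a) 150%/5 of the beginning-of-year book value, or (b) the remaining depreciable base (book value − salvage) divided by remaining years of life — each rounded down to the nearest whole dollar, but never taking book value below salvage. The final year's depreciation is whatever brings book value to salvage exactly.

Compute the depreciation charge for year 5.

Depreciable base = $102,713 − $9,400 = $93,313.
Year 1: DB = ⌊$102,713 × 150%/5⌋ = $30,813; SL = ⌊$93,313/5⌋ = $18,662 → take DB $30,813. Book value $71,900.
Year 2: DB = ⌊$71,900 × 150%/5⌋ = $21,570; SL = ⌊$62,500/4⌋ = $15,625 → take DB $21,570. Book value $50,330.
Year 3: DB = ⌊$50,330 × 150%/5⌋ = $15,099; SL = ⌊$40,930/3⌋ = $13,643 → take DB $15,099. Book value $35,231.
Year 4: DB = ⌊$35,231 × 150%/5⌋ = $10,569; SL = ⌊$25,831/2⌋ = $12,915 → take SL $12,915. Book value $22,316.
Year 5 (final): $22,316 − $9,400 = $12,916. Book value $9,400.

$12,916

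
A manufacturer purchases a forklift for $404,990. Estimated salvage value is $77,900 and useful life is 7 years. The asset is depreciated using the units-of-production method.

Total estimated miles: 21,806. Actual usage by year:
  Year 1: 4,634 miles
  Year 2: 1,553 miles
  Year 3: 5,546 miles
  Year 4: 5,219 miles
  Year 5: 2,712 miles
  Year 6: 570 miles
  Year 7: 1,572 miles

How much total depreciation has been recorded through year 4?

Depreciable base = $404,990 − $77,900 = $327,090.
Rate = $327,090 / 21,806 miles = $15 per mile.
Year 1: 4,634 × $15 = $69,510. Book value $335,480.
Year 2: 1,553 × $15 = $23,295. Book value $312,185.
Year 3: 5,546 × $15 = $83,190. Book value $228,995.
Year 4: 5,219 × $15 = $78,285. Book value $150,710.
Accumulated through year 4 = $404,990 − $150,710 = $254,280.

$254,280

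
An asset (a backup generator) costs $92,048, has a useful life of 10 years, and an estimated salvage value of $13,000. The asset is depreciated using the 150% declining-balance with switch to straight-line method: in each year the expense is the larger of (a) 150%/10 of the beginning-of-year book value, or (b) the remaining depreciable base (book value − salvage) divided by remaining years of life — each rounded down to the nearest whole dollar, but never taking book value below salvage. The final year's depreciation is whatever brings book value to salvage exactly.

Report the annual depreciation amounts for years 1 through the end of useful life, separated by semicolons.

Depreciable base = $92,048 − $13,000 = $79,048.
Year 1: DB = ⌊$92,048 × 150%/10⌋ = $13,807; SL = ⌊$79,048/10⌋ = $7,904 → take DB $13,807. Book value $78,241.
Year 2: DB = ⌊$78,241 × 150%/10⌋ = $11,736; SL = ⌊$65,241/9⌋ = $7,249 → take DB $11,736. Book value $66,505.
Year 3: DB = ⌊$66,505 × 150%/10⌋ = $9,975; SL = ⌊$53,505/8⌋ = $6,688 → take DB $9,975. Book value $56,530.
Year 4: DB = ⌊$56,530 × 150%/10⌋ = $8,479; SL = ⌊$43,530/7⌋ = $6,218 → take DB $8,479. Book value $48,051.
Year 5: DB = ⌊$48,051 × 150%/10⌋ = $7,207; SL = ⌊$35,051/6⌋ = $5,841 → take DB $7,207. Book value $40,844.
Year 6: DB = ⌊$40,844 × 150%/10⌋ = $6,126; SL = ⌊$27,844/5⌋ = $5,568 → take DB $6,126. Book value $34,718.
Year 7: DB = ⌊$34,718 × 150%/10⌋ = $5,207; SL = ⌊$21,718/4⌋ = $5,429 → take SL $5,429. Book value $29,289.
Year 8: DB = ⌊$29,289 × 150%/10⌋ = $4,393; SL = ⌊$16,289/3⌋ = $5,429 → take SL $5,429. Book value $23,860.
Year 9: DB = ⌊$23,860 × 150%/10⌋ = $3,579; SL = ⌊$10,860/2⌋ = $5,430 → take SL $5,430. Book value $18,430.
Year 10 (final): $18,430 − $13,000 = $5,430. Book value $13,000.

$13,807; $11,736; $9,975; $8,479; $7,207; $6,126; $5,429; $5,429; $5,430; $5,430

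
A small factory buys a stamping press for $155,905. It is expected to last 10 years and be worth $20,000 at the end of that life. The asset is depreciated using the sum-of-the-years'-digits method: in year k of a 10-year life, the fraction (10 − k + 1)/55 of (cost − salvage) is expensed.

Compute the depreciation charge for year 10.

$2,471

Depreciable base = $155,905 − $20,000 = $135,905.
Sum of the years' digits = 10+9+8+7+6+5+4+3+2+1 = 55.
Year 1: $135,905 × 10/55 = $24,710. Book value $131,195.
Year 2: $135,905 × 9/55 = $22,239. Book value $108,956.
Year 3: $135,905 × 8/55 = $19,768. Book value $89,188.
Year 4: $135,905 × 7/55 = $17,297. Book value $71,891.
Year 5: $135,905 × 6/55 = $14,826. Book value $57,065.
Year 6: $135,905 × 5/55 = $12,355. Book value $44,710.
Year 7: $135,905 × 4/55 = $9,884. Book value $34,826.
Year 8: $135,905 × 3/55 = $7,413. Book value $27,413.
Year 9: $135,905 × 2/55 = $4,942. Book value $22,471.
Year 10: $135,905 × 1/55 = $2,471. Book value $20,000.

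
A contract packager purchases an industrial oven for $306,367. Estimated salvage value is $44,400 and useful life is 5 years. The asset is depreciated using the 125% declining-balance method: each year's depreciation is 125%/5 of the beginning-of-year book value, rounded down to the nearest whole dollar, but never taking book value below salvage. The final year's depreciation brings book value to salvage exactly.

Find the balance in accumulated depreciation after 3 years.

Depreciable base = $306,367 − $44,400 = $261,967.
Year 1: ⌊$306,367 × 125%/5⌋ = $76,591. Book value $229,776.
Year 2: ⌊$229,776 × 125%/5⌋ = $57,444. Book value $172,332.
Year 3: ⌊$172,332 × 125%/5⌋ = $43,083. Book value $129,249.
Accumulated through year 3 = $306,367 − $129,249 = $177,118.

$177,118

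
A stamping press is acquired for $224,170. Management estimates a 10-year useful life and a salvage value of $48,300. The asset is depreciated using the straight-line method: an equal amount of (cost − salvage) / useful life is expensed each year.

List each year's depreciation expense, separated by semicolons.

$17,587; $17,587; $17,587; $17,587; $17,587; $17,587; $17,587; $17,587; $17,587; $17,587

Depreciable base = $224,170 − $48,300 = $175,870.
Annual expense = $175,870 / 10 = $17,587.
End of year 1: book value $206,583.
End of year 2: book value $188,996.
End of year 3: book value $171,409.
End of year 4: book value $153,822.
End of year 5: book value $136,235.
End of year 6: book value $118,648.
End of year 7: book value $101,061.
End of year 8: book value $83,474.
End of year 9: book value $65,887.
End of year 10: book value $48,300.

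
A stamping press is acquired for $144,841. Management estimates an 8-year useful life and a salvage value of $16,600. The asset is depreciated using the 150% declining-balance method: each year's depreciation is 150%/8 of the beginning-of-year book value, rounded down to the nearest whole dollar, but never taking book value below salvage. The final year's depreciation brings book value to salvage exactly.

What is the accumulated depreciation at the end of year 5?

$93,552

Depreciable base = $144,841 − $16,600 = $128,241.
Year 1: ⌊$144,841 × 150%/8⌋ = $27,157. Book value $117,684.
Year 2: ⌊$117,684 × 150%/8⌋ = $22,065. Book value $95,619.
Year 3: ⌊$95,619 × 150%/8⌋ = $17,928. Book value $77,691.
Year 4: ⌊$77,691 × 150%/8⌋ = $14,567. Book value $63,124.
Year 5: ⌊$63,124 × 150%/8⌋ = $11,835. Book value $51,289.
Accumulated through year 5 = $144,841 − $51,289 = $93,552.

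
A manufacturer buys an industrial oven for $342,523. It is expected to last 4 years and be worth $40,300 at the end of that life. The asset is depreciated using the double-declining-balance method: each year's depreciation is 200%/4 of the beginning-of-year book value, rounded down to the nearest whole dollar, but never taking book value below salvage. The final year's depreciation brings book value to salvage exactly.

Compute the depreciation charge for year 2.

Depreciable base = $342,523 − $40,300 = $302,223.
Year 1: ⌊$342,523 × 200%/4⌋ = $171,261. Book value $171,262.
Year 2: ⌊$171,262 × 200%/4⌋ = $85,631. Book value $85,631.

$85,631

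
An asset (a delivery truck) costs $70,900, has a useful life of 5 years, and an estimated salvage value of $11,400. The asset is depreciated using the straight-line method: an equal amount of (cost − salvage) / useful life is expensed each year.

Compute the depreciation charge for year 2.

$11,900

Depreciable base = $70,900 − $11,400 = $59,500.
Annual expense = $59,500 / 5 = $11,900.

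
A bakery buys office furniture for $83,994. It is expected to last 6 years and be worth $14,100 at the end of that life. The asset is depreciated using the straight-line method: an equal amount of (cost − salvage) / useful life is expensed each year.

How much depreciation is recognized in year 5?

$11,649

Depreciable base = $83,994 − $14,100 = $69,894.
Annual expense = $69,894 / 6 = $11,649.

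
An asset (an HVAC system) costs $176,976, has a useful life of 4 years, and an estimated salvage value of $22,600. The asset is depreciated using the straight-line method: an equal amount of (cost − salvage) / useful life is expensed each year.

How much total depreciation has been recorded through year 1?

Depreciable base = $176,976 − $22,600 = $154,376.
Annual expense = $154,376 / 4 = $38,594.
End of year 1: book value $138,382.
Accumulated through year 1 = $176,976 − $138,382 = $38,594.

$38,594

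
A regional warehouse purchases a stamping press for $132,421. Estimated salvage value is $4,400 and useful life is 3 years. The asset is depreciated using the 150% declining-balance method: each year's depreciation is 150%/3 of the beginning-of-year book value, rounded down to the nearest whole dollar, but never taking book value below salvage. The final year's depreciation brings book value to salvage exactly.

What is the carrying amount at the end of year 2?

$33,106

Depreciable base = $132,421 − $4,400 = $128,021.
Year 1: ⌊$132,421 × 150%/3⌋ = $66,210. Book value $66,211.
Year 2: ⌊$66,211 × 150%/3⌋ = $33,105. Book value $33,106.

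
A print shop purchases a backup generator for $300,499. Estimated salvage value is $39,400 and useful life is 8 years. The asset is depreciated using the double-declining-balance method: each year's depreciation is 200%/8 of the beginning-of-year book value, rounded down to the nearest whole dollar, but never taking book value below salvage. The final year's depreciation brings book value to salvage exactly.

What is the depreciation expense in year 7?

$13,371

Depreciable base = $300,499 − $39,400 = $261,099.
Year 1: ⌊$300,499 × 200%/8⌋ = $75,124. Book value $225,375.
Year 2: ⌊$225,375 × 200%/8⌋ = $56,343. Book value $169,032.
Year 3: ⌊$169,032 × 200%/8⌋ = $42,258. Book value $126,774.
Year 4: ⌊$126,774 × 200%/8⌋ = $31,693. Book value $95,081.
Year 5: ⌊$95,081 × 200%/8⌋ = $23,770. Book value $71,311.
Year 6: ⌊$71,311 × 200%/8⌋ = $17,827. Book value $53,484.
Year 7: ⌊$53,484 × 200%/8⌋ = $13,371. Book value $40,113.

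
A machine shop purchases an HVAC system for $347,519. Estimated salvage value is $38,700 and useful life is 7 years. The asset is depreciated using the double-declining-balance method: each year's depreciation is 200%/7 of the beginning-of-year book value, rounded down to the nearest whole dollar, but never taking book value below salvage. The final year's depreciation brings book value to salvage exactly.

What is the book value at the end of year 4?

$90,463

Depreciable base = $347,519 − $38,700 = $308,819.
Year 1: ⌊$347,519 × 200%/7⌋ = $99,291. Book value $248,228.
Year 2: ⌊$248,228 × 200%/7⌋ = $70,922. Book value $177,306.
Year 3: ⌊$177,306 × 200%/7⌋ = $50,658. Book value $126,648.
Year 4: ⌊$126,648 × 200%/7⌋ = $36,185. Book value $90,463.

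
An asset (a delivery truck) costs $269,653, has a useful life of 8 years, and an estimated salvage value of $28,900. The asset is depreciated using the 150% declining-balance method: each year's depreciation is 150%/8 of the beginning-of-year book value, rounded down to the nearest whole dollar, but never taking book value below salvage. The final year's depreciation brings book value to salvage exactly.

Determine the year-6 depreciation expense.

Depreciable base = $269,653 − $28,900 = $240,753.
Year 1: ⌊$269,653 × 150%/8⌋ = $50,559. Book value $219,094.
Year 2: ⌊$219,094 × 150%/8⌋ = $41,080. Book value $178,014.
Year 3: ⌊$178,014 × 150%/8⌋ = $33,377. Book value $144,637.
Year 4: ⌊$144,637 × 150%/8⌋ = $27,119. Book value $117,518.
Year 5: ⌊$117,518 × 150%/8⌋ = $22,034. Book value $95,484.
Year 6: ⌊$95,484 × 150%/8⌋ = $17,903. Book value $77,581.

$17,903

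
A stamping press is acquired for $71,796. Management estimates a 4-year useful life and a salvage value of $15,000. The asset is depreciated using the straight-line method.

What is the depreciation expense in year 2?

Depreciable base = $71,796 − $15,000 = $56,796.
Annual expense = $56,796 / 4 = $14,199.

$14,199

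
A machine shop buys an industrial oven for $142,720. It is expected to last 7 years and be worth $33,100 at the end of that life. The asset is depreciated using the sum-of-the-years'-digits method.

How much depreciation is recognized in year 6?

$7,830

Depreciable base = $142,720 − $33,100 = $109,620.
Sum of the years' digits = 7+6+5+4+3+2+1 = 28.
Year 1: $109,620 × 7/28 = $27,405. Book value $115,315.
Year 2: $109,620 × 6/28 = $23,490. Book value $91,825.
Year 3: $109,620 × 5/28 = $19,575. Book value $72,250.
Year 4: $109,620 × 4/28 = $15,660. Book value $56,590.
Year 5: $109,620 × 3/28 = $11,745. Book value $44,845.
Year 6: $109,620 × 2/28 = $7,830. Book value $37,015.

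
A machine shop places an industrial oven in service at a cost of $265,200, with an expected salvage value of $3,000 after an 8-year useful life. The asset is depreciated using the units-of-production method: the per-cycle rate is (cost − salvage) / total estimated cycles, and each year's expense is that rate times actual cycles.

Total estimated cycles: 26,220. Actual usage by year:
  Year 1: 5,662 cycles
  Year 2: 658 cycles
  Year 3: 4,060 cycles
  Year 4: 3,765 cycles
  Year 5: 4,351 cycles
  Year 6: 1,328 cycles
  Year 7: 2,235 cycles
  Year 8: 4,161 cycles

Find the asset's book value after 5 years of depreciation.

$80,240

Depreciable base = $265,200 − $3,000 = $262,200.
Rate = $262,200 / 26,220 cycles = $10 per cycle.
Year 1: 5,662 × $10 = $56,620. Book value $208,580.
Year 2: 658 × $10 = $6,580. Book value $202,000.
Year 3: 4,060 × $10 = $40,600. Book value $161,400.
Year 4: 3,765 × $10 = $37,650. Book value $123,750.
Year 5: 4,351 × $10 = $43,510. Book value $80,240.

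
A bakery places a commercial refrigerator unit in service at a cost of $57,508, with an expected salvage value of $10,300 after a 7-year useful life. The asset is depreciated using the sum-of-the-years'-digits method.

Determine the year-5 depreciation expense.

$5,058

Depreciable base = $57,508 − $10,300 = $47,208.
Sum of the years' digits = 7+6+5+4+3+2+1 = 28.
Year 1: $47,208 × 7/28 = $11,802. Book value $45,706.
Year 2: $47,208 × 6/28 = $10,116. Book value $35,590.
Year 3: $47,208 × 5/28 = $8,430. Book value $27,160.
Year 4: $47,208 × 4/28 = $6,744. Book value $20,416.
Year 5: $47,208 × 3/28 = $5,058. Book value $15,358.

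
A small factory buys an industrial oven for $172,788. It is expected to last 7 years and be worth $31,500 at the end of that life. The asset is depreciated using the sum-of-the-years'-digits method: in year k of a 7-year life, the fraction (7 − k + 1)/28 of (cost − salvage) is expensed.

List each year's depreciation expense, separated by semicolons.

Depreciable base = $172,788 − $31,500 = $141,288.
Sum of the years' digits = 7+6+5+4+3+2+1 = 28.
Year 1: $141,288 × 7/28 = $35,322. Book value $137,466.
Year 2: $141,288 × 6/28 = $30,276. Book value $107,190.
Year 3: $141,288 × 5/28 = $25,230. Book value $81,960.
Year 4: $141,288 × 4/28 = $20,184. Book value $61,776.
Year 5: $141,288 × 3/28 = $15,138. Book value $46,638.
Year 6: $141,288 × 2/28 = $10,092. Book value $36,546.
Year 7: $141,288 × 1/28 = $5,046. Book value $31,500.

$35,322; $30,276; $25,230; $20,184; $15,138; $10,092; $5,046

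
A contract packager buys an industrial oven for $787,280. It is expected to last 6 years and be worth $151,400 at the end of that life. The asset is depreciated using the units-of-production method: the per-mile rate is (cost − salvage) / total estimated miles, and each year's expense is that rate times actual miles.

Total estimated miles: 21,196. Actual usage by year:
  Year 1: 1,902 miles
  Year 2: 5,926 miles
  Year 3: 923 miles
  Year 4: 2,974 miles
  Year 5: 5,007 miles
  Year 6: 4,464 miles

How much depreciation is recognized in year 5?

$150,210

Depreciable base = $787,280 − $151,400 = $635,880.
Rate = $635,880 / 21,196 miles = $30 per mile.
Year 1: 1,902 × $30 = $57,060. Book value $730,220.
Year 2: 5,926 × $30 = $177,780. Book value $552,440.
Year 3: 923 × $30 = $27,690. Book value $524,750.
Year 4: 2,974 × $30 = $89,220. Book value $435,530.
Year 5: 5,007 × $30 = $150,210. Book value $285,320.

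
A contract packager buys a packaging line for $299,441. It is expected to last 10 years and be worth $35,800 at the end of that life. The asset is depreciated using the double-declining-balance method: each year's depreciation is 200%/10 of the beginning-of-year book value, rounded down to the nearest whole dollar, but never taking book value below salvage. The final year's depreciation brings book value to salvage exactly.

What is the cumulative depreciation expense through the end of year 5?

$201,319

Depreciable base = $299,441 − $35,800 = $263,641.
Year 1: ⌊$299,441 × 200%/10⌋ = $59,888. Book value $239,553.
Year 2: ⌊$239,553 × 200%/10⌋ = $47,910. Book value $191,643.
Year 3: ⌊$191,643 × 200%/10⌋ = $38,328. Book value $153,315.
Year 4: ⌊$153,315 × 200%/10⌋ = $30,663. Book value $122,652.
Year 5: ⌊$122,652 × 200%/10⌋ = $24,530. Book value $98,122.
Accumulated through year 5 = $299,441 − $98,122 = $201,319.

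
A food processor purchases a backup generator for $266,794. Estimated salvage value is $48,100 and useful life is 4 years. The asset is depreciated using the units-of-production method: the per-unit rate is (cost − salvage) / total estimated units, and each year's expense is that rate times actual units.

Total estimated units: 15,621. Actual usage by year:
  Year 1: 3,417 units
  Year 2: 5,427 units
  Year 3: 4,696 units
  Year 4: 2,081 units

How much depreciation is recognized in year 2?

Depreciable base = $266,794 − $48,100 = $218,694.
Rate = $218,694 / 15,621 units = $14 per unit.
Year 1: 3,417 × $14 = $47,838. Book value $218,956.
Year 2: 5,427 × $14 = $75,978. Book value $142,978.

$75,978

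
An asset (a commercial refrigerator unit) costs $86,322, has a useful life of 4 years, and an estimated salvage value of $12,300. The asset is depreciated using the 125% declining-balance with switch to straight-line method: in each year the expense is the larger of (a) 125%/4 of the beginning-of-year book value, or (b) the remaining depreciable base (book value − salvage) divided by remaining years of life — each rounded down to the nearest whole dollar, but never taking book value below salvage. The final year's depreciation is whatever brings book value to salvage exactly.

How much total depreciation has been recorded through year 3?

$59,771

Depreciable base = $86,322 − $12,300 = $74,022.
Year 1: DB = ⌊$86,322 × 125%/4⌋ = $26,975; SL = ⌊$74,022/4⌋ = $18,505 → take DB $26,975. Book value $59,347.
Year 2: DB = ⌊$59,347 × 125%/4⌋ = $18,545; SL = ⌊$47,047/3⌋ = $15,682 → take DB $18,545. Book value $40,802.
Year 3: DB = ⌊$40,802 × 125%/4⌋ = $12,750; SL = ⌊$28,502/2⌋ = $14,251 → take SL $14,251. Book value $26,551.
Accumulated through year 3 = $86,322 − $26,551 = $59,771.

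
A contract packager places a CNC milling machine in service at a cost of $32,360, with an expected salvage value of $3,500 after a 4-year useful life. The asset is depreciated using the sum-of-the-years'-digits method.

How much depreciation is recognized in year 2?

$8,658

Depreciable base = $32,360 − $3,500 = $28,860.
Sum of the years' digits = 4+3+2+1 = 10.
Year 1: $28,860 × 4/10 = $11,544. Book value $20,816.
Year 2: $28,860 × 3/10 = $8,658. Book value $12,158.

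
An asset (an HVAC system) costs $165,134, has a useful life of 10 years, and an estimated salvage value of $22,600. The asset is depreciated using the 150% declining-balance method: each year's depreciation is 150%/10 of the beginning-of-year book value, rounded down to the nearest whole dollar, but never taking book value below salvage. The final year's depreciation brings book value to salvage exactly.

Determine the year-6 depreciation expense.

$10,990

Depreciable base = $165,134 − $22,600 = $142,534.
Year 1: ⌊$165,134 × 150%/10⌋ = $24,770. Book value $140,364.
Year 2: ⌊$140,364 × 150%/10⌋ = $21,054. Book value $119,310.
Year 3: ⌊$119,310 × 150%/10⌋ = $17,896. Book value $101,414.
Year 4: ⌊$101,414 × 150%/10⌋ = $15,212. Book value $86,202.
Year 5: ⌊$86,202 × 150%/10⌋ = $12,930. Book value $73,272.
Year 6: ⌊$73,272 × 150%/10⌋ = $10,990. Book value $62,282.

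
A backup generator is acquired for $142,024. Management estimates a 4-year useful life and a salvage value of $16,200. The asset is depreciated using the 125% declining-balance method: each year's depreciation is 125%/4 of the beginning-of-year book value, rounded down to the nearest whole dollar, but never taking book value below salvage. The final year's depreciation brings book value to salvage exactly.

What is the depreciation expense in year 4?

Depreciable base = $142,024 − $16,200 = $125,824.
Year 1: ⌊$142,024 × 125%/4⌋ = $44,382. Book value $97,642.
Year 2: ⌊$97,642 × 125%/4⌋ = $30,513. Book value $67,129.
Year 3: ⌊$67,129 × 125%/4⌋ = $20,977. Book value $46,152.
Year 4 (final): $46,152 − $16,200 = $29,952. Book value $16,200.

$29,952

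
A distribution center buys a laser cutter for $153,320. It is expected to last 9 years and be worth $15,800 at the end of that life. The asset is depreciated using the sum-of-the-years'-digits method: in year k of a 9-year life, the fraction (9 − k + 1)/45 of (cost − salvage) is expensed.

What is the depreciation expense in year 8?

$6,112

Depreciable base = $153,320 − $15,800 = $137,520.
Sum of the years' digits = 9+8+7+6+5+4+3+2+1 = 45.
Year 1: $137,520 × 9/45 = $27,504. Book value $125,816.
Year 2: $137,520 × 8/45 = $24,448. Book value $101,368.
Year 3: $137,520 × 7/45 = $21,392. Book value $79,976.
Year 4: $137,520 × 6/45 = $18,336. Book value $61,640.
Year 5: $137,520 × 5/45 = $15,280. Book value $46,360.
Year 6: $137,520 × 4/45 = $12,224. Book value $34,136.
Year 7: $137,520 × 3/45 = $9,168. Book value $24,968.
Year 8: $137,520 × 2/45 = $6,112. Book value $18,856.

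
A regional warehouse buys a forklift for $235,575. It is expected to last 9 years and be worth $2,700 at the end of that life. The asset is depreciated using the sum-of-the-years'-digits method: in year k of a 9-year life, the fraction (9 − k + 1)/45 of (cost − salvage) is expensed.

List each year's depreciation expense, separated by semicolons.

Depreciable base = $235,575 − $2,700 = $232,875.
Sum of the years' digits = 9+8+7+6+5+4+3+2+1 = 45.
Year 1: $232,875 × 9/45 = $46,575. Book value $189,000.
Year 2: $232,875 × 8/45 = $41,400. Book value $147,600.
Year 3: $232,875 × 7/45 = $36,225. Book value $111,375.
Year 4: $232,875 × 6/45 = $31,050. Book value $80,325.
Year 5: $232,875 × 5/45 = $25,875. Book value $54,450.
Year 6: $232,875 × 4/45 = $20,700. Book value $33,750.
Year 7: $232,875 × 3/45 = $15,525. Book value $18,225.
Year 8: $232,875 × 2/45 = $10,350. Book value $7,875.
Year 9: $232,875 × 1/45 = $5,175. Book value $2,700.

$46,575; $41,400; $36,225; $31,050; $25,875; $20,700; $15,525; $10,350; $5,175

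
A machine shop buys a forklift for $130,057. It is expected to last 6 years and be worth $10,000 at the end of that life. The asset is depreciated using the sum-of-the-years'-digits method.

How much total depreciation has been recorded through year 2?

$62,887

Depreciable base = $130,057 − $10,000 = $120,057.
Sum of the years' digits = 6+5+4+3+2+1 = 21.
Year 1: $120,057 × 6/21 = $34,302. Book value $95,755.
Year 2: $120,057 × 5/21 = $28,585. Book value $67,170.
Accumulated through year 2 = $130,057 − $67,170 = $62,887.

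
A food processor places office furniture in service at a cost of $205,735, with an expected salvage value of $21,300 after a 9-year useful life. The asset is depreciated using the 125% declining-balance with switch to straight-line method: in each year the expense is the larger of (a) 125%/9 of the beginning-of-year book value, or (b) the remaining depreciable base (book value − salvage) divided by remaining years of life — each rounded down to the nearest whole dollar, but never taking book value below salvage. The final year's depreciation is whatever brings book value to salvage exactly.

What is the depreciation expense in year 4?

Depreciable base = $205,735 − $21,300 = $184,435.
Year 1: DB = ⌊$205,735 × 125%/9⌋ = $28,574; SL = ⌊$184,435/9⌋ = $20,492 → take DB $28,574. Book value $177,161.
Year 2: DB = ⌊$177,161 × 125%/9⌋ = $24,605; SL = ⌊$155,861/8⌋ = $19,482 → take DB $24,605. Book value $152,556.
Year 3: DB = ⌊$152,556 × 125%/9⌋ = $21,188; SL = ⌊$131,256/7⌋ = $18,750 → take DB $21,188. Book value $131,368.
Year 4: DB = ⌊$131,368 × 125%/9⌋ = $18,245; SL = ⌊$110,068/6⌋ = $18,344 → take SL $18,344. Book value $113,024.

$18,344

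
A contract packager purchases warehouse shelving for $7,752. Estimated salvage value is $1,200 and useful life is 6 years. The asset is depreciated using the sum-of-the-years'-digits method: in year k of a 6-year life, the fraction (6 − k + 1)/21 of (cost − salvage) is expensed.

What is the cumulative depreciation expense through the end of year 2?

Depreciable base = $7,752 − $1,200 = $6,552.
Sum of the years' digits = 6+5+4+3+2+1 = 21.
Year 1: $6,552 × 6/21 = $1,872. Book value $5,880.
Year 2: $6,552 × 5/21 = $1,560. Book value $4,320.
Accumulated through year 2 = $7,752 − $4,320 = $3,432.

$3,432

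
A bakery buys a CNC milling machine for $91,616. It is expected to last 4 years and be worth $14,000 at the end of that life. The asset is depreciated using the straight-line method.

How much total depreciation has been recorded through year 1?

$19,404

Depreciable base = $91,616 − $14,000 = $77,616.
Annual expense = $77,616 / 4 = $19,404.
End of year 1: book value $72,212.
Accumulated through year 1 = $91,616 − $72,212 = $19,404.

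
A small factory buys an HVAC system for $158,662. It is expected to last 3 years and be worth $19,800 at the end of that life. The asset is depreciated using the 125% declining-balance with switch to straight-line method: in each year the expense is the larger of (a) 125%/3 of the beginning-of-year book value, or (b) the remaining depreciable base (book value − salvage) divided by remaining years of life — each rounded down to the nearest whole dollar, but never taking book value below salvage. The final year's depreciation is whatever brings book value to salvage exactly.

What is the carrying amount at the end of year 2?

$53,990

Depreciable base = $158,662 − $19,800 = $138,862.
Year 1: DB = ⌊$158,662 × 125%/3⌋ = $66,109; SL = ⌊$138,862/3⌋ = $46,287 → take DB $66,109. Book value $92,553.
Year 2: DB = ⌊$92,553 × 125%/3⌋ = $38,563; SL = ⌊$72,753/2⌋ = $36,376 → take DB $38,563. Book value $53,990.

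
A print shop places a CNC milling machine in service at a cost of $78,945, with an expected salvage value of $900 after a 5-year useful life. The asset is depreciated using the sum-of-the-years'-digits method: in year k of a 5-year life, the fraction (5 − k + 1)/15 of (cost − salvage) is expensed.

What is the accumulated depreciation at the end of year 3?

Depreciable base = $78,945 − $900 = $78,045.
Sum of the years' digits = 5+4+3+2+1 = 15.
Year 1: $78,045 × 5/15 = $26,015. Book value $52,930.
Year 2: $78,045 × 4/15 = $20,812. Book value $32,118.
Year 3: $78,045 × 3/15 = $15,609. Book value $16,509.
Accumulated through year 3 = $78,945 − $16,509 = $62,436.

$62,436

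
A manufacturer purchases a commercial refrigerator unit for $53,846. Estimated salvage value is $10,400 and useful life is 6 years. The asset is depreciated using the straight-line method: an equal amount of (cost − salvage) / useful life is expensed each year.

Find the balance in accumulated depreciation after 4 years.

Depreciable base = $53,846 − $10,400 = $43,446.
Annual expense = $43,446 / 6 = $7,241.
End of year 1: book value $46,605.
End of year 2: book value $39,364.
End of year 3: book value $32,123.
End of year 4: book value $24,882.
Accumulated through year 4 = $53,846 − $24,882 = $28,964.

$28,964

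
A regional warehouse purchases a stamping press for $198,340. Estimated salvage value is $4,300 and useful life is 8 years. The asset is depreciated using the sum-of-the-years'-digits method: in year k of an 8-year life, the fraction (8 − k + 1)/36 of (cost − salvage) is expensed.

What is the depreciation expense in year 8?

$5,390

Depreciable base = $198,340 − $4,300 = $194,040.
Sum of the years' digits = 8+7+6+5+4+3+2+1 = 36.
Year 1: $194,040 × 8/36 = $43,120. Book value $155,220.
Year 2: $194,040 × 7/36 = $37,730. Book value $117,490.
Year 3: $194,040 × 6/36 = $32,340. Book value $85,150.
Year 4: $194,040 × 5/36 = $26,950. Book value $58,200.
Year 5: $194,040 × 4/36 = $21,560. Book value $36,640.
Year 6: $194,040 × 3/36 = $16,170. Book value $20,470.
Year 7: $194,040 × 2/36 = $10,780. Book value $9,690.
Year 8: $194,040 × 1/36 = $5,390. Book value $4,300.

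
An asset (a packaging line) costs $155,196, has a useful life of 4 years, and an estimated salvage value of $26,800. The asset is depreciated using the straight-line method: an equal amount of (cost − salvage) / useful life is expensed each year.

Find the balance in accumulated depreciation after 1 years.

$32,099

Depreciable base = $155,196 − $26,800 = $128,396.
Annual expense = $128,396 / 4 = $32,099.
End of year 1: book value $123,097.
Accumulated through year 1 = $155,196 − $123,097 = $32,099.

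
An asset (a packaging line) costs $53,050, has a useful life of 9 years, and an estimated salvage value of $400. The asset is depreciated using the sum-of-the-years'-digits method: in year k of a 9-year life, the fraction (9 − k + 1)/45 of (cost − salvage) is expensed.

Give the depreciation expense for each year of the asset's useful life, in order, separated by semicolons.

Depreciable base = $53,050 − $400 = $52,650.
Sum of the years' digits = 9+8+7+6+5+4+3+2+1 = 45.
Year 1: $52,650 × 9/45 = $10,530. Book value $42,520.
Year 2: $52,650 × 8/45 = $9,360. Book value $33,160.
Year 3: $52,650 × 7/45 = $8,190. Book value $24,970.
Year 4: $52,650 × 6/45 = $7,020. Book value $17,950.
Year 5: $52,650 × 5/45 = $5,850. Book value $12,100.
Year 6: $52,650 × 4/45 = $4,680. Book value $7,420.
Year 7: $52,650 × 3/45 = $3,510. Book value $3,910.
Year 8: $52,650 × 2/45 = $2,340. Book value $1,570.
Year 9: $52,650 × 1/45 = $1,170. Book value $400.

$10,530; $9,360; $8,190; $7,020; $5,850; $4,680; $3,510; $2,340; $1,170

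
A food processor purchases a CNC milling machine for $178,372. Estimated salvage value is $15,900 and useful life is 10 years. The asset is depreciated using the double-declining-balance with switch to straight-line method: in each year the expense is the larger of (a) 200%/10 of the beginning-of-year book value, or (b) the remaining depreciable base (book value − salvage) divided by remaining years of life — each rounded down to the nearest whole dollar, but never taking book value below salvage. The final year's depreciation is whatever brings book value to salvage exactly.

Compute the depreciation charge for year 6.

$11,690

Depreciable base = $178,372 − $15,900 = $162,472.
Year 1: DB = ⌊$178,372 × 200%/10⌋ = $35,674; SL = ⌊$162,472/10⌋ = $16,247 → take DB $35,674. Book value $142,698.
Year 2: DB = ⌊$142,698 × 200%/10⌋ = $28,539; SL = ⌊$126,798/9⌋ = $14,088 → take DB $28,539. Book value $114,159.
Year 3: DB = ⌊$114,159 × 200%/10⌋ = $22,831; SL = ⌊$98,259/8⌋ = $12,282 → take DB $22,831. Book value $91,328.
Year 4: DB = ⌊$91,328 × 200%/10⌋ = $18,265; SL = ⌊$75,428/7⌋ = $10,775 → take DB $18,265. Book value $73,063.
Year 5: DB = ⌊$73,063 × 200%/10⌋ = $14,612; SL = ⌊$57,163/6⌋ = $9,527 → take DB $14,612. Book value $58,451.
Year 6: DB = ⌊$58,451 × 200%/10⌋ = $11,690; SL = ⌊$42,551/5⌋ = $8,510 → take DB $11,690. Book value $46,761.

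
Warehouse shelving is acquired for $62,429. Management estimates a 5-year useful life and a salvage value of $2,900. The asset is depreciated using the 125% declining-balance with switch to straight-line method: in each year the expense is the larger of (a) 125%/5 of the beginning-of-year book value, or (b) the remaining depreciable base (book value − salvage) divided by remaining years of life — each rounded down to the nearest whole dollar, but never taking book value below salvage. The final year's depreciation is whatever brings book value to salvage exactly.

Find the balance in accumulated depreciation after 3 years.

Depreciable base = $62,429 − $2,900 = $59,529.
Year 1: DB = ⌊$62,429 × 125%/5⌋ = $15,607; SL = ⌊$59,529/5⌋ = $11,905 → take DB $15,607. Book value $46,822.
Year 2: DB = ⌊$46,822 × 125%/5⌋ = $11,705; SL = ⌊$43,922/4⌋ = $10,980 → take DB $11,705. Book value $35,117.
Year 3: DB = ⌊$35,117 × 125%/5⌋ = $8,779; SL = ⌊$32,217/3⌋ = $10,739 → take SL $10,739. Book value $24,378.
Accumulated through year 3 = $62,429 − $24,378 = $38,051.

$38,051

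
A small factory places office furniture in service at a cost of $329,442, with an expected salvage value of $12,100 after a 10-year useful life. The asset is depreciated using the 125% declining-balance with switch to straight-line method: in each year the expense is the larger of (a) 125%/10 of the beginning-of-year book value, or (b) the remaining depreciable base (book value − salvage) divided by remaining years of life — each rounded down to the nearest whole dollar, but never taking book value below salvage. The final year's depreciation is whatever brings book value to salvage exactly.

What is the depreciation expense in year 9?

Depreciable base = $329,442 − $12,100 = $317,342.
Year 1: DB = ⌊$329,442 × 125%/10⌋ = $41,180; SL = ⌊$317,342/10⌋ = $31,734 → take DB $41,180. Book value $288,262.
Year 2: DB = ⌊$288,262 × 125%/10⌋ = $36,032; SL = ⌊$276,162/9⌋ = $30,684 → take DB $36,032. Book value $252,230.
Year 3: DB = ⌊$252,230 × 125%/10⌋ = $31,528; SL = ⌊$240,130/8⌋ = $30,016 → take DB $31,528. Book value $220,702.
Year 4: DB = ⌊$220,702 × 125%/10⌋ = $27,587; SL = ⌊$208,602/7⌋ = $29,800 → take SL $29,800. Book value $190,902.
Year 5: DB = ⌊$190,902 × 125%/10⌋ = $23,862; SL = ⌊$178,802/6⌋ = $29,800 → take SL $29,800. Book value $161,102.
Year 6: DB = ⌊$161,102 × 125%/10⌋ = $20,137; SL = ⌊$149,002/5⌋ = $29,800 → take SL $29,800. Book value $131,302.
Year 7: DB = ⌊$131,302 × 125%/10⌋ = $16,412; SL = ⌊$119,202/4⌋ = $29,800 → take SL $29,800. Book value $101,502.
Year 8: DB = ⌊$101,502 × 125%/10⌋ = $12,687; SL = ⌊$89,402/3⌋ = $29,800 → take SL $29,800. Book value $71,702.
Year 9: DB = ⌊$71,702 × 125%/10⌋ = $8,962; SL = ⌊$59,602/2⌋ = $29,801 → take SL $29,801. Book value $41,901.

$29,801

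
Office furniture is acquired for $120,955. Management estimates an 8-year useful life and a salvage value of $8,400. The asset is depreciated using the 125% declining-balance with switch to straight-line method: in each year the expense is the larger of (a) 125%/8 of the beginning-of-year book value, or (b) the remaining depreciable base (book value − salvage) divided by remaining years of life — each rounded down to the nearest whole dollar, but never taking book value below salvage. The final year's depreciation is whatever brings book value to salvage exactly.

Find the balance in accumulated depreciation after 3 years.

Depreciable base = $120,955 − $8,400 = $112,555.
Year 1: DB = ⌊$120,955 × 125%/8⌋ = $18,899; SL = ⌊$112,555/8⌋ = $14,069 → take DB $18,899. Book value $102,056.
Year 2: DB = ⌊$102,056 × 125%/8⌋ = $15,946; SL = ⌊$93,656/7⌋ = $13,379 → take DB $15,946. Book value $86,110.
Year 3: DB = ⌊$86,110 × 125%/8⌋ = $13,454; SL = ⌊$77,710/6⌋ = $12,951 → take DB $13,454. Book value $72,656.
Accumulated through year 3 = $120,955 − $72,656 = $48,299.

$48,299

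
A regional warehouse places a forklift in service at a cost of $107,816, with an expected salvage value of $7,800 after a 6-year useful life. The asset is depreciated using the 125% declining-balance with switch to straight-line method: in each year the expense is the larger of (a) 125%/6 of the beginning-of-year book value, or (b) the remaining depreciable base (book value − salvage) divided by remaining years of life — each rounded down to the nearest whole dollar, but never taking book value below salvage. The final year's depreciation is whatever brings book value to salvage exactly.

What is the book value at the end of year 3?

$52,630

Depreciable base = $107,816 − $7,800 = $100,016.
Year 1: DB = ⌊$107,816 × 125%/6⌋ = $22,461; SL = ⌊$100,016/6⌋ = $16,669 → take DB $22,461. Book value $85,355.
Year 2: DB = ⌊$85,355 × 125%/6⌋ = $17,782; SL = ⌊$77,555/5⌋ = $15,511 → take DB $17,782. Book value $67,573.
Year 3: DB = ⌊$67,573 × 125%/6⌋ = $14,077; SL = ⌊$59,773/4⌋ = $14,943 → take SL $14,943. Book value $52,630.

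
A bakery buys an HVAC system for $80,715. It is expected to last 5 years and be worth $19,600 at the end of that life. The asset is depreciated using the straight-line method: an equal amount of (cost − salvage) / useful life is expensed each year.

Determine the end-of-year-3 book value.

Depreciable base = $80,715 − $19,600 = $61,115.
Annual expense = $61,115 / 5 = $12,223.
End of year 1: book value $68,492.
End of year 2: book value $56,269.
End of year 3: book value $44,046.

$44,046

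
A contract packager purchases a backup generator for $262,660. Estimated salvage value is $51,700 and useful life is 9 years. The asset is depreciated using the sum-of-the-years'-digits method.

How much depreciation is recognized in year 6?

Depreciable base = $262,660 − $51,700 = $210,960.
Sum of the years' digits = 9+8+7+6+5+4+3+2+1 = 45.
Year 1: $210,960 × 9/45 = $42,192. Book value $220,468.
Year 2: $210,960 × 8/45 = $37,504. Book value $182,964.
Year 3: $210,960 × 7/45 = $32,816. Book value $150,148.
Year 4: $210,960 × 6/45 = $28,128. Book value $122,020.
Year 5: $210,960 × 5/45 = $23,440. Book value $98,580.
Year 6: $210,960 × 4/45 = $18,752. Book value $79,828.

$18,752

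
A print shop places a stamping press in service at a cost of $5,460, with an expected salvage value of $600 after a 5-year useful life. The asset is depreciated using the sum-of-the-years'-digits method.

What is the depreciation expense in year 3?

Depreciable base = $5,460 − $600 = $4,860.
Sum of the years' digits = 5+4+3+2+1 = 15.
Year 1: $4,860 × 5/15 = $1,620. Book value $3,840.
Year 2: $4,860 × 4/15 = $1,296. Book value $2,544.
Year 3: $4,860 × 3/15 = $972. Book value $1,572.

$972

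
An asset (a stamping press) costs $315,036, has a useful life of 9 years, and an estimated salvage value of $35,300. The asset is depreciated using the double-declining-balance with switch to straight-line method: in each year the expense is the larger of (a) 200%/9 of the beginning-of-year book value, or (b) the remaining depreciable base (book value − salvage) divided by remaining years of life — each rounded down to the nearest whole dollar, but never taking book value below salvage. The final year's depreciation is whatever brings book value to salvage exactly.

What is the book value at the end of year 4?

Depreciable base = $315,036 − $35,300 = $279,736.
Year 1: DB = ⌊$315,036 × 200%/9⌋ = $70,008; SL = ⌊$279,736/9⌋ = $31,081 → take DB $70,008. Book value $245,028.
Year 2: DB = ⌊$245,028 × 200%/9⌋ = $54,450; SL = ⌊$209,728/8⌋ = $26,216 → take DB $54,450. Book value $190,578.
Year 3: DB = ⌊$190,578 × 200%/9⌋ = $42,350; SL = ⌊$155,278/7⌋ = $22,182 → take DB $42,350. Book value $148,228.
Year 4: DB = ⌊$148,228 × 200%/9⌋ = $32,939; SL = ⌊$112,928/6⌋ = $18,821 → take DB $32,939. Book value $115,289.

$115,289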